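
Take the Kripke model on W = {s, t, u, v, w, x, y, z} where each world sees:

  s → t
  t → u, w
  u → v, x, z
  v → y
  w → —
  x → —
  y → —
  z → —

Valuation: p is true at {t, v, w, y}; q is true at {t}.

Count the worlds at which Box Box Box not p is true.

s: successors {t}; Box Box not p there: t:F. ✗
t: successors {u, w}; Box Box not p there: u:F, w:T. ✗
u: successors {v, x, z}; Box Box not p there: v:T, x:T, z:T. ✓
v: successors {y}; Box Box not p there: y:T. ✓
w: no successors, so Box Box Box not p holds vacuously. ✓
x: no successors, so Box Box Box not p holds vacuously. ✓
y: no successors, so Box Box Box not p holds vacuously. ✓
z: no successors, so Box Box Box not p holds vacuously. ✓
Satisfying worlds: {u, v, w, x, y, z}.

6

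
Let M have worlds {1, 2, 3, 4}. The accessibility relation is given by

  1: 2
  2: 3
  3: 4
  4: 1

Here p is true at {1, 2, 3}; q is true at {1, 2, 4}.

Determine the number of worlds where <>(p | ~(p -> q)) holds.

3

1: successors {2}; p | ~(p -> q) there: 2:T. ✓
2: successors {3}; p | ~(p -> q) there: 3:T. ✓
3: successors {4}; p | ~(p -> q) there: 4:F. ✗
4: successors {1}; p | ~(p -> q) there: 1:T. ✓
Satisfying worlds: {1, 2, 4}.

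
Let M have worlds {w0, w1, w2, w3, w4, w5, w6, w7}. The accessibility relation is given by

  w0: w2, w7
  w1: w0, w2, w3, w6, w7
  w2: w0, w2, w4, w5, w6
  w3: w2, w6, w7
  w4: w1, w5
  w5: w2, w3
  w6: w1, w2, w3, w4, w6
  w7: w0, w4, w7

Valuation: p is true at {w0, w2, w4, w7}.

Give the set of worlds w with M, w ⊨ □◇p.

{w0, w1, w3, w4, w5}

w0: successors {w2, w7}; ◇p there: w2:T, w7:T. ✓
w1: successors {w0, w2, w3, w6, w7}; ◇p there: w0:T, w2:T, w3:T, w6:T, w7:T. ✓
w2: successors {w0, w2, w4, w5, w6}; ◇p there: w0:T, w2:T, w4:F, w5:T, w6:T. ✗
w3: successors {w2, w6, w7}; ◇p there: w2:T, w6:T, w7:T. ✓
w4: successors {w1, w5}; ◇p there: w1:T, w5:T. ✓
w5: successors {w2, w3}; ◇p there: w2:T, w3:T. ✓
w6: successors {w1, w2, w3, w4, w6}; ◇p there: w1:T, w2:T, w3:T, w4:F, w6:T. ✗
w7: successors {w0, w4, w7}; ◇p there: w0:T, w4:F, w7:T. ✗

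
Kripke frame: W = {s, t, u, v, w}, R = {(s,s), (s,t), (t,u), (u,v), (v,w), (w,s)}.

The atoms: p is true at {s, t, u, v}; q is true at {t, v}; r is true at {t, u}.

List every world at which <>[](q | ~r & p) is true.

{s, t, v, w}

s: successors {s, t}; [](q | ~r & p) there: s:T, t:F. ✓
t: successors {u}; [](q | ~r & p) there: u:T. ✓
u: successors {v}; [](q | ~r & p) there: v:F. ✗
v: successors {w}; [](q | ~r & p) there: w:T. ✓
w: successors {s}; [](q | ~r & p) there: s:T. ✓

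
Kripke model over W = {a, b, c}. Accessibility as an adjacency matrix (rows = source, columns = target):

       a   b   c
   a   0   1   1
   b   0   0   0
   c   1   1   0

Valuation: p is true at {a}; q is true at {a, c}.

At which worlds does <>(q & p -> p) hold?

{a, c}

a: successors {b, c}; q & p -> p there: b:T, c:T. ✓
b: no successors, so <>(q & p -> p) fails. ✗
c: successors {a, b}; q & p -> p there: a:T, b:T. ✓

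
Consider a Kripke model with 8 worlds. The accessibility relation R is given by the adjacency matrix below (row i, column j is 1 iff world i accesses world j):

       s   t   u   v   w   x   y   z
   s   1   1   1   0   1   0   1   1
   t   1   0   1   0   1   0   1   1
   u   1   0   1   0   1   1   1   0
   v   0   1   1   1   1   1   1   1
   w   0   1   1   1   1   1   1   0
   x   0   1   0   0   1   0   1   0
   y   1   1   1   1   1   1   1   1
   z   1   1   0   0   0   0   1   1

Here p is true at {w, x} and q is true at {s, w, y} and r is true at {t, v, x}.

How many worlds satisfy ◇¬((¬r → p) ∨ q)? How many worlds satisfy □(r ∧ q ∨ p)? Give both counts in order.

7 and 0

For ◇¬((¬r → p) ∨ q):
s: successors {s, t, u, w, y, z}; ¬((¬r → p) ∨ q) there: s:F, t:F, u:T, w:F, y:F, z:T. ✓
t: successors {s, u, w, y, z}; ¬((¬r → p) ∨ q) there: s:F, u:T, w:F, y:F, z:T. ✓
u: successors {s, u, w, x, y}; ¬((¬r → p) ∨ q) there: s:F, u:T, w:F, x:F, y:F. ✓
v: successors {t, u, v, w, x, y, z}; ¬((¬r → p) ∨ q) there: t:F, u:T, v:F, w:F, x:F, y:F, z:T. ✓
w: successors {t, u, v, w, x, y}; ¬((¬r → p) ∨ q) there: t:F, u:T, v:F, w:F, x:F, y:F. ✓
x: successors {t, w, y}; ¬((¬r → p) ∨ q) there: t:F, w:F, y:F. ✗
y: successors {s, t, u, v, w, x, y, z}; ¬((¬r → p) ∨ q) there: s:F, t:F, u:T, v:F, w:F, x:F, y:F, z:T. ✓
z: successors {s, t, y, z}; ¬((¬r → p) ∨ q) there: s:F, t:F, y:F, z:T. ✓
— 7 worlds.
For □(r ∧ q ∨ p):
s: successors {s, t, u, w, y, z}; r ∧ q ∨ p there: s:F, t:F, u:F, w:T, y:F, z:F. ✗
t: successors {s, u, w, y, z}; r ∧ q ∨ p there: s:F, u:F, w:T, y:F, z:F. ✗
u: successors {s, u, w, x, y}; r ∧ q ∨ p there: s:F, u:F, w:T, x:T, y:F. ✗
v: successors {t, u, v, w, x, y, z}; r ∧ q ∨ p there: t:F, u:F, v:F, w:T, x:T, y:F, z:F. ✗
w: successors {t, u, v, w, x, y}; r ∧ q ∨ p there: t:F, u:F, v:F, w:T, x:T, y:F. ✗
x: successors {t, w, y}; r ∧ q ∨ p there: t:F, w:T, y:F. ✗
y: successors {s, t, u, v, w, x, y, z}; r ∧ q ∨ p there: s:F, t:F, u:F, v:F, w:T, x:T, y:F, z:F. ✗
z: successors {s, t, y, z}; r ∧ q ∨ p there: s:F, t:F, y:F, z:F. ✗
— 0 worlds.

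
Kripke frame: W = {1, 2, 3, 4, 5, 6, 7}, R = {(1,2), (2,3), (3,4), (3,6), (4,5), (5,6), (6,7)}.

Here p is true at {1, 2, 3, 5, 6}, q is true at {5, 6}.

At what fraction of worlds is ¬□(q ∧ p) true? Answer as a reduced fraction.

1: □(q ∧ p) is F. ✓
2: □(q ∧ p) is F. ✓
3: □(q ∧ p) is F. ✓
4: □(q ∧ p) is T. ✗
5: □(q ∧ p) is T. ✗
6: □(q ∧ p) is F. ✓
7: □(q ∧ p) is T. ✗
That's 4 of 7 worlds, so 4/7.

4/7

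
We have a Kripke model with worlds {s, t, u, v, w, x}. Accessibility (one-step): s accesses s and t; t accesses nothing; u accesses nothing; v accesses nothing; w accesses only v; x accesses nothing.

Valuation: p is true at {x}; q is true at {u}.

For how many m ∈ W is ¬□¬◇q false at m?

s: □¬◇q is T. ✗
t: □¬◇q is T. ✗
u: □¬◇q is T. ✗
v: □¬◇q is T. ✗
w: □¬◇q is T. ✗
x: □¬◇q is T. ✗
Satisfying worlds: ∅.
So ¬□¬◇q fails at the other 6 worlds.

6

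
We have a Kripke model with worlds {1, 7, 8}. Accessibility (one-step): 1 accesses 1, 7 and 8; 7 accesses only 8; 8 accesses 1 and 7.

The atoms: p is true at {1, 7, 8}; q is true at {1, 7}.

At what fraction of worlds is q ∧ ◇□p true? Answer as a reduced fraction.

1: q is T, ◇□p is T. ✓
7: q is T, ◇□p is T. ✓
8: q is F, ◇□p is T. ✗
That's 2 of 3 worlds, so 2/3.

2/3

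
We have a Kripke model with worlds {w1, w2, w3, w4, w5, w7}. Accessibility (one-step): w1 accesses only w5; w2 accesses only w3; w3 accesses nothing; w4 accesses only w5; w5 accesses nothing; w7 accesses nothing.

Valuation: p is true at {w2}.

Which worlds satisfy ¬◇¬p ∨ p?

w1: ¬◇¬p is F, p is F. ✗
w2: ¬◇¬p is F, p is T. ✓
w3: ¬◇¬p is T, p is F. ✓
w4: ¬◇¬p is F, p is F. ✗
w5: ¬◇¬p is T, p is F. ✓
w7: ¬◇¬p is T, p is F. ✓

{w2, w3, w5, w7}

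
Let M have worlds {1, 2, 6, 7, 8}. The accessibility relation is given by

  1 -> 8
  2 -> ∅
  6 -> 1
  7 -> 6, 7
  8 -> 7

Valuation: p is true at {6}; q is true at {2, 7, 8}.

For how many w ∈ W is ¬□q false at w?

1: □q is T. ✗
2: □q is T. ✗
6: □q is F. ✓
7: □q is F. ✓
8: □q is T. ✗
Satisfying worlds: {6, 7}.
So ¬□q fails at the other 3 worlds.

3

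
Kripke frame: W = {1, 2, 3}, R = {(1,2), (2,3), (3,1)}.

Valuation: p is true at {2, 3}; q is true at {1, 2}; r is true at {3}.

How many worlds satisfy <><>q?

1: successors {2}; <>q there: 2:F. ✗
2: successors {3}; <>q there: 3:T. ✓
3: successors {1}; <>q there: 1:T. ✓
Satisfying worlds: {2, 3}.

2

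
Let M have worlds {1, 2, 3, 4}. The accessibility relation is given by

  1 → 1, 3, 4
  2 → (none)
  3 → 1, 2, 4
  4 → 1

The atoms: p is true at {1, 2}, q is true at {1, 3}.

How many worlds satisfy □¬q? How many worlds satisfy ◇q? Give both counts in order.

1 and 3

For □¬q:
1: successors {1, 3, 4}; ¬q there: 1:F, 3:F, 4:T. ✗
2: no successors, so □¬q holds vacuously. ✓
3: successors {1, 2, 4}; ¬q there: 1:F, 2:T, 4:T. ✗
4: successors {1}; ¬q there: 1:F. ✗
— 1 world.
For ◇q:
1: successors {1, 3, 4}; q there: 1:T, 3:T, 4:F. ✓
2: no successors, so ◇q fails. ✗
3: successors {1, 2, 4}; q there: 1:T, 2:F, 4:F. ✓
4: successors {1}; q there: 1:T. ✓
— 3 worlds.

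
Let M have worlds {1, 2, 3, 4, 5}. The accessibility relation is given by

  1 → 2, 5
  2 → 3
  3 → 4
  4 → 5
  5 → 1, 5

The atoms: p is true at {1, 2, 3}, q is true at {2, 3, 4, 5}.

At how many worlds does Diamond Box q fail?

1

1: successors {2, 5}; Box q there: 2:T, 5:F. ✓
2: successors {3}; Box q there: 3:T. ✓
3: successors {4}; Box q there: 4:T. ✓
4: successors {5}; Box q there: 5:F. ✗
5: successors {1, 5}; Box q there: 1:T, 5:F. ✓
Satisfying worlds: {1, 2, 3, 5}.
So Diamond Box q fails at the other 1 world.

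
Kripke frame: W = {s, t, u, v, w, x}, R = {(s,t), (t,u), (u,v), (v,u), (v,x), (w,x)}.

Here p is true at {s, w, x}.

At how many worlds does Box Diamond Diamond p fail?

s: successors {t}; Diamond Diamond p there: t:F. ✗
t: successors {u}; Diamond Diamond p there: u:T. ✓
u: successors {v}; Diamond Diamond p there: v:F. ✗
v: successors {u, x}; Diamond Diamond p there: u:T, x:F. ✗
w: successors {x}; Diamond Diamond p there: x:F. ✗
x: no successors, so Box Diamond Diamond p holds vacuously. ✓
Satisfying worlds: {t, x}.
So Box Diamond Diamond p fails at the other 4 worlds.

4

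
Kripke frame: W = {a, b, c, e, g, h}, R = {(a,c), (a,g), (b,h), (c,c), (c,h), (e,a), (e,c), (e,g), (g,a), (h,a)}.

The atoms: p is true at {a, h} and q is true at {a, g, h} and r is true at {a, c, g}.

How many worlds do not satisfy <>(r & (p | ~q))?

1

a: successors {c, g}; r & (p | ~q) there: c:T, g:F. ✓
b: successors {h}; r & (p | ~q) there: h:F. ✗
c: successors {c, h}; r & (p | ~q) there: c:T, h:F. ✓
e: successors {a, c, g}; r & (p | ~q) there: a:T, c:T, g:F. ✓
g: successors {a}; r & (p | ~q) there: a:T. ✓
h: successors {a}; r & (p | ~q) there: a:T. ✓
Satisfying worlds: {a, c, e, g, h}.
So <>(r & (p | ~q)) fails at the other 1 world.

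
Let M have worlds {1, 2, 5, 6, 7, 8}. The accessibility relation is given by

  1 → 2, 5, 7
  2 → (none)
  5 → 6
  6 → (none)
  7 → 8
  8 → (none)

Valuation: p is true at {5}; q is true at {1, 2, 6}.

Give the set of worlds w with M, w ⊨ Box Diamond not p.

{2, 6, 8}

1: successors {2, 5, 7}; Diamond not p there: 2:F, 5:T, 7:T. ✗
2: no successors, so Box Diamond not p holds vacuously. ✓
5: successors {6}; Diamond not p there: 6:F. ✗
6: no successors, so Box Diamond not p holds vacuously. ✓
7: successors {8}; Diamond not p there: 8:F. ✗
8: no successors, so Box Diamond not p holds vacuously. ✓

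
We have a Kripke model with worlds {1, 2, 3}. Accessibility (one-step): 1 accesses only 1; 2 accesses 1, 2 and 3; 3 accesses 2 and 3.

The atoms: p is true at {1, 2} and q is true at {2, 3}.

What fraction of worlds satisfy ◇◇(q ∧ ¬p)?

2/3

1: successors {1}; ◇(q ∧ ¬p) there: 1:F. ✗
2: successors {1, 2, 3}; ◇(q ∧ ¬p) there: 1:F, 2:T, 3:T. ✓
3: successors {2, 3}; ◇(q ∧ ¬p) there: 2:T, 3:T. ✓
That's 2 of 3 worlds, so 2/3.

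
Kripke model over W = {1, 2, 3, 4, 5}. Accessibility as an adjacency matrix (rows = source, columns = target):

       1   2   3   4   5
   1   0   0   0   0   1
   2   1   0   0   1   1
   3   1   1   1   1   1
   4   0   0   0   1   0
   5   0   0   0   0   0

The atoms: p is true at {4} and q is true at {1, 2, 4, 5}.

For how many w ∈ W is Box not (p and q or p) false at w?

3

1: successors {5}; not (p and q or p) there: 5:T. ✓
2: successors {1, 4, 5}; not (p and q or p) there: 1:T, 4:F, 5:T. ✗
3: successors {1, 2, 3, 4, 5}; not (p and q or p) there: 1:T, 2:T, 3:T, 4:F, 5:T. ✗
4: successors {4}; not (p and q or p) there: 4:F. ✗
5: no successors, so Box not (p and q or p) holds vacuously. ✓
Satisfying worlds: {1, 5}.
So Box not (p and q or p) fails at the other 3 worlds.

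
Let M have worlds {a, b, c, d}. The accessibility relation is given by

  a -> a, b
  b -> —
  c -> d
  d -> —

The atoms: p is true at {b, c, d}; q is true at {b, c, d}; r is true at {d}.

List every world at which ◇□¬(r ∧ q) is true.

a: successors {a, b}; □¬(r ∧ q) there: a:T, b:T. ✓
b: no successors, so ◇□¬(r ∧ q) fails. ✗
c: successors {d}; □¬(r ∧ q) there: d:T. ✓
d: no successors, so ◇□¬(r ∧ q) fails. ✗

{a, c}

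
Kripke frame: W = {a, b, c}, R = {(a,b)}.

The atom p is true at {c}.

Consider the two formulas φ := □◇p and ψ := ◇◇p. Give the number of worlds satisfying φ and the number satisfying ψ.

2 and 0

For □◇p:
a: successors {b}; ◇p there: b:F. ✗
b: no successors, so □◇p holds vacuously. ✓
c: no successors, so □◇p holds vacuously. ✓
— 2 worlds.
For ◇◇p:
a: successors {b}; ◇p there: b:F. ✗
b: no successors, so ◇◇p fails. ✗
c: no successors, so ◇◇p fails. ✗
— 0 worlds.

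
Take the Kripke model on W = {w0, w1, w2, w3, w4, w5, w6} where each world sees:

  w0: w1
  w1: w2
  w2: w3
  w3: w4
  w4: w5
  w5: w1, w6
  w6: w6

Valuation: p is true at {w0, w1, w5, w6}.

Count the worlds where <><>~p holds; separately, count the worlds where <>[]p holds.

For <><>~p:
w0: successors {w1}; <>~p there: w1:T. ✓
w1: successors {w2}; <>~p there: w2:T. ✓
w2: successors {w3}; <>~p there: w3:T. ✓
w3: successors {w4}; <>~p there: w4:F. ✗
w4: successors {w5}; <>~p there: w5:F. ✗
w5: successors {w1, w6}; <>~p there: w1:T, w6:F. ✓
w6: successors {w6}; <>~p there: w6:F. ✗
— 4 worlds.
For <>[]p:
w0: successors {w1}; []p there: w1:F. ✗
w1: successors {w2}; []p there: w2:F. ✗
w2: successors {w3}; []p there: w3:F. ✗
w3: successors {w4}; []p there: w4:T. ✓
w4: successors {w5}; []p there: w5:T. ✓
w5: successors {w1, w6}; []p there: w1:F, w6:T. ✓
w6: successors {w6}; []p there: w6:T. ✓
— 4 worlds.

4 and 4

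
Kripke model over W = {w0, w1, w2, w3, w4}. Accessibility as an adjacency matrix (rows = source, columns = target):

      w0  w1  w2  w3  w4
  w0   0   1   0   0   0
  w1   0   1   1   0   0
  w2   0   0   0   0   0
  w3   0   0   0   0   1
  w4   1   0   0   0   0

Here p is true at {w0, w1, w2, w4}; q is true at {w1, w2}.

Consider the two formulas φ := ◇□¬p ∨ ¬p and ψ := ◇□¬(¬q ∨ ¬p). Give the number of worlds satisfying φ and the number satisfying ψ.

2 and 3

For ◇□¬p ∨ ¬p:
w0: ◇□¬p is F, ¬p is F. ✗
w1: ◇□¬p is T, ¬p is F. ✓
w2: ◇□¬p is F, ¬p is F. ✗
w3: ◇□¬p is F, ¬p is T. ✓
w4: ◇□¬p is F, ¬p is F. ✗
— 2 worlds.
For ◇□¬(¬q ∨ ¬p):
w0: successors {w1}; □¬(¬q ∨ ¬p) there: w1:T. ✓
w1: successors {w1, w2}; □¬(¬q ∨ ¬p) there: w1:T, w2:T. ✓
w2: no successors, so ◇□¬(¬q ∨ ¬p) fails. ✗
w3: successors {w4}; □¬(¬q ∨ ¬p) there: w4:F. ✗
w4: successors {w0}; □¬(¬q ∨ ¬p) there: w0:T. ✓
— 3 worlds.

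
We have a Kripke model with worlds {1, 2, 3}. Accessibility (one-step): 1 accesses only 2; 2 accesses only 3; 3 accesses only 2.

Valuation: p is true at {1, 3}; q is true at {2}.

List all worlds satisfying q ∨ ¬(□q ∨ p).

1: q is F, ¬(□q ∨ p) is F. ✗
2: q is T, ¬(□q ∨ p) is T. ✓
3: q is F, ¬(□q ∨ p) is F. ✗

{2}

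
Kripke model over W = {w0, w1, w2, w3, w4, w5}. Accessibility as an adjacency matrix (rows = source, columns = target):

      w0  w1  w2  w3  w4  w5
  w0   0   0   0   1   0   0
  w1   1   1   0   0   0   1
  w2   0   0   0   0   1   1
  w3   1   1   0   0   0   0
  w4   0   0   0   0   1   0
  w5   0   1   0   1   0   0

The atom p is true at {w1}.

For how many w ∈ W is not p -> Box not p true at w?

4

w0: not p is T, Box not p is T. ✓
w1: not p is F, Box not p is F. ✓
w2: not p is T, Box not p is T. ✓
w3: not p is T, Box not p is F. ✗
w4: not p is T, Box not p is T. ✓
w5: not p is T, Box not p is F. ✗
Satisfying worlds: {w0, w1, w2, w4}.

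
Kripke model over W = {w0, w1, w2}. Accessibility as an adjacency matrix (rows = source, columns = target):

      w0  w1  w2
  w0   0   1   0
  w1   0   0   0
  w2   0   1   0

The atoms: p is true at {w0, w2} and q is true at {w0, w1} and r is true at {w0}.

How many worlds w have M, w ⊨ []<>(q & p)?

1

w0: successors {w1}; <>(q & p) there: w1:F. ✗
w1: no successors, so []<>(q & p) holds vacuously. ✓
w2: successors {w1}; <>(q & p) there: w1:F. ✗
Satisfying worlds: {w1}.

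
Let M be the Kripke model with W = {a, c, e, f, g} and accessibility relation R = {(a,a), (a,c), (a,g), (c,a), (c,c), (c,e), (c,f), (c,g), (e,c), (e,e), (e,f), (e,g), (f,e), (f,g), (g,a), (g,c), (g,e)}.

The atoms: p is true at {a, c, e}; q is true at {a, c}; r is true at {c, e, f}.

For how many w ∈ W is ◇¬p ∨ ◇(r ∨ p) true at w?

5

a: ◇¬p is T, ◇(r ∨ p) is T. ✓
c: ◇¬p is T, ◇(r ∨ p) is T. ✓
e: ◇¬p is T, ◇(r ∨ p) is T. ✓
f: ◇¬p is T, ◇(r ∨ p) is T. ✓
g: ◇¬p is F, ◇(r ∨ p) is T. ✓
Satisfying worlds: {a, c, e, f, g}.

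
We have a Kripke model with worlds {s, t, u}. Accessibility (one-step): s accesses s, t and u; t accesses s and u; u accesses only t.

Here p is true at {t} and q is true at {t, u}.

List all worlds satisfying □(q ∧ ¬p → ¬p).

s: successors {s, t, u}; q ∧ ¬p → ¬p there: s:T, t:T, u:T. ✓
t: successors {s, u}; q ∧ ¬p → ¬p there: s:T, u:T. ✓
u: successors {t}; q ∧ ¬p → ¬p there: t:T. ✓

{s, t, u}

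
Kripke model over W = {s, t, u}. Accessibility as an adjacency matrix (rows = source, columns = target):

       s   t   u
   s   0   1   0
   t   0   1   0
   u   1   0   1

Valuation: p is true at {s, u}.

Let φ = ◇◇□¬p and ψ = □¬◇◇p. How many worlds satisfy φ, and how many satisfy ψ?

For ◇◇□¬p:
s: successors {t}; ◇□¬p there: t:T. ✓
t: successors {t}; ◇□¬p there: t:T. ✓
u: successors {s, u}; ◇□¬p there: s:T, u:T. ✓
— 3 worlds.
For □¬◇◇p:
s: successors {t}; ¬◇◇p there: t:T. ✓
t: successors {t}; ¬◇◇p there: t:T. ✓
u: successors {s, u}; ¬◇◇p there: s:T, u:F. ✗
— 2 worlds.

3 and 2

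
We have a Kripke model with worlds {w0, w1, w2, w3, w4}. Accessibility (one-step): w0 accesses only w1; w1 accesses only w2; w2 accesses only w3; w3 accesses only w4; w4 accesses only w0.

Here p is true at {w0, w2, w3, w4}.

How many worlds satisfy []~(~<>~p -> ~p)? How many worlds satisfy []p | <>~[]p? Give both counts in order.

For []~(~<>~p -> ~p):
w0: successors {w1}; ~(~<>~p -> ~p) there: w1:F. ✗
w1: successors {w2}; ~(~<>~p -> ~p) there: w2:T. ✓
w2: successors {w3}; ~(~<>~p -> ~p) there: w3:T. ✓
w3: successors {w4}; ~(~<>~p -> ~p) there: w4:T. ✓
w4: successors {w0}; ~(~<>~p -> ~p) there: w0:F. ✗
— 3 worlds.
For []p | <>~[]p:
w0: []p is F, <>~[]p is F. ✗
w1: []p is T, <>~[]p is F. ✓
w2: []p is T, <>~[]p is F. ✓
w3: []p is T, <>~[]p is F. ✓
w4: []p is T, <>~[]p is T. ✓
— 4 worlds.

3 and 4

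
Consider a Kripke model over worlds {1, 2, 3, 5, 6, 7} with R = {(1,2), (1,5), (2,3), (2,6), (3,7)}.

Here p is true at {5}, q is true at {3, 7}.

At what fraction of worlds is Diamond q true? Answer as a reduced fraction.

1: successors {2, 5}; q there: 2:F, 5:F. ✗
2: successors {3, 6}; q there: 3:T, 6:F. ✓
3: successors {7}; q there: 7:T. ✓
5: no successors, so Diamond q fails. ✗
6: no successors, so Diamond q fails. ✗
7: no successors, so Diamond q fails. ✗
That's 2 of 6 worlds, so 2/6 = 1/3.

1/3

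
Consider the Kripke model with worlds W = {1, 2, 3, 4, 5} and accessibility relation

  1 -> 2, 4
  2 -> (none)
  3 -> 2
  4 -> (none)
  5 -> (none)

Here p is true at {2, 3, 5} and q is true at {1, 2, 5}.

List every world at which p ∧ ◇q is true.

{3}

1: p is F, ◇q is T. ✗
2: p is T, ◇q is F. ✗
3: p is T, ◇q is T. ✓
4: p is F, ◇q is F. ✗
5: p is T, ◇q is F. ✗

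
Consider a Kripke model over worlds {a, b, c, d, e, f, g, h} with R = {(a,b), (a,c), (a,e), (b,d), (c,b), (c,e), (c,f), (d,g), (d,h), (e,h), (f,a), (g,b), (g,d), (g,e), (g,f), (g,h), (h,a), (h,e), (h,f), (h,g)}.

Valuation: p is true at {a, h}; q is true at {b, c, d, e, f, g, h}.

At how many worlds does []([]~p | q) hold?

a: successors {b, c, e}; []~p | q there: b:T, c:T, e:T. ✓
b: successors {d}; []~p | q there: d:T. ✓
c: successors {b, e, f}; []~p | q there: b:T, e:T, f:T. ✓
d: successors {g, h}; []~p | q there: g:T, h:T. ✓
e: successors {h}; []~p | q there: h:T. ✓
f: successors {a}; []~p | q there: a:T. ✓
g: successors {b, d, e, f, h}; []~p | q there: b:T, d:T, e:T, f:T, h:T. ✓
h: successors {a, e, f, g}; []~p | q there: a:T, e:T, f:T, g:T. ✓
Satisfying worlds: {a, b, c, d, e, f, g, h}.

8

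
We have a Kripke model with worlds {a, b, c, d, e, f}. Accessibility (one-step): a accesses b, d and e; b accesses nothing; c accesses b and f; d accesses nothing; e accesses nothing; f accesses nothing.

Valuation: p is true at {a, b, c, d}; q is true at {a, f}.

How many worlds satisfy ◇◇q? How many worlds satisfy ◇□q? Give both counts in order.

0 and 2

For ◇◇q:
a: successors {b, d, e}; ◇q there: b:F, d:F, e:F. ✗
b: no successors, so ◇◇q fails. ✗
c: successors {b, f}; ◇q there: b:F, f:F. ✗
d: no successors, so ◇◇q fails. ✗
e: no successors, so ◇◇q fails. ✗
f: no successors, so ◇◇q fails. ✗
— 0 worlds.
For ◇□q:
a: successors {b, d, e}; □q there: b:T, d:T, e:T. ✓
b: no successors, so ◇□q fails. ✗
c: successors {b, f}; □q there: b:T, f:T. ✓
d: no successors, so ◇□q fails. ✗
e: no successors, so ◇□q fails. ✗
f: no successors, so ◇□q fails. ✗
— 2 worlds.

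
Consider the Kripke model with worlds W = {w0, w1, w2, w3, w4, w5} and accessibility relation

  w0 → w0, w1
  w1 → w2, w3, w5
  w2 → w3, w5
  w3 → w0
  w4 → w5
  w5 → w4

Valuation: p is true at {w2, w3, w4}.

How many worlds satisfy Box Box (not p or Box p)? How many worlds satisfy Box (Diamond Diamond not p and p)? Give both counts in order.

2 and 0

For Box Box (not p or Box p):
w0: successors {w0, w1}; Box (not p or Box p) there: w0:T, w1:F. ✗
w1: successors {w2, w3, w5}; Box (not p or Box p) there: w2:F, w3:T, w5:F. ✗
w2: successors {w3, w5}; Box (not p or Box p) there: w3:T, w5:F. ✗
w3: successors {w0}; Box (not p or Box p) there: w0:T. ✓
w4: successors {w5}; Box (not p or Box p) there: w5:F. ✗
w5: successors {w4}; Box (not p or Box p) there: w4:T. ✓
— 2 worlds.
For Box (Diamond Diamond not p and p):
w0: successors {w0, w1}; Diamond Diamond not p and p there: w0:F, w1:F. ✗
w1: successors {w2, w3, w5}; Diamond Diamond not p and p there: w2:T, w3:T, w5:F. ✗
w2: successors {w3, w5}; Diamond Diamond not p and p there: w3:T, w5:F. ✗
w3: successors {w0}; Diamond Diamond not p and p there: w0:F. ✗
w4: successors {w5}; Diamond Diamond not p and p there: w5:F. ✗
w5: successors {w4}; Diamond Diamond not p and p there: w4:F. ✗
— 0 worlds.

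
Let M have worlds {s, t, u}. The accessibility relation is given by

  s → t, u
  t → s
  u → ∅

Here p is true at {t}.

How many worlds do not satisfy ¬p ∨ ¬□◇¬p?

s: ¬p is T, ¬□◇¬p is T. ✓
t: ¬p is F, ¬□◇¬p is F. ✗
u: ¬p is T, ¬□◇¬p is F. ✓
Satisfying worlds: {s, u}.
So ¬p ∨ ¬□◇¬p fails at the other 1 world.

1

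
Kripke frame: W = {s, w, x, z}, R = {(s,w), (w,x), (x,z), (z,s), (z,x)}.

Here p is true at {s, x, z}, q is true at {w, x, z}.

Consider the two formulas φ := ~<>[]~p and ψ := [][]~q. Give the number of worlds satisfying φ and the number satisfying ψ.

For ~<>[]~p:
s: <>[]~p is F. ✓
w: <>[]~p is F. ✓
x: <>[]~p is F. ✓
z: <>[]~p is T. ✗
— 3 worlds.
For [][]~q:
s: successors {w}; []~q there: w:F. ✗
w: successors {x}; []~q there: x:F. ✗
x: successors {z}; []~q there: z:F. ✗
z: successors {s, x}; []~q there: s:F, x:F. ✗
— 0 worlds.

3 and 0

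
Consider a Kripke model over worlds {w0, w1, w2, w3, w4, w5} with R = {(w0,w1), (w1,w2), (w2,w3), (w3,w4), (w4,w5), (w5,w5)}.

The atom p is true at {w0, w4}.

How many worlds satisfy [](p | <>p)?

2

w0: successors {w1}; p | <>p there: w1:F. ✗
w1: successors {w2}; p | <>p there: w2:F. ✗
w2: successors {w3}; p | <>p there: w3:T. ✓
w3: successors {w4}; p | <>p there: w4:T. ✓
w4: successors {w5}; p | <>p there: w5:F. ✗
w5: successors {w5}; p | <>p there: w5:F. ✗
Satisfying worlds: {w2, w3}.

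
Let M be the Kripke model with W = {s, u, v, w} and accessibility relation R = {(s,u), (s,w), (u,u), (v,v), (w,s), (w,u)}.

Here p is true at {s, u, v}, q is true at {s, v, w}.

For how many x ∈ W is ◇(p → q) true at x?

s: successors {u, w}; p → q there: u:F, w:T. ✓
u: successors {u}; p → q there: u:F. ✗
v: successors {v}; p → q there: v:T. ✓
w: successors {s, u}; p → q there: s:T, u:F. ✓
Satisfying worlds: {s, v, w}.

3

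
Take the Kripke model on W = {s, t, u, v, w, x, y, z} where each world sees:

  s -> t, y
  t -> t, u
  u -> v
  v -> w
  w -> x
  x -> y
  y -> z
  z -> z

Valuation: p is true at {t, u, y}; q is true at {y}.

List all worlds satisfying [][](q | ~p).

s: successors {t, y}; [](q | ~p) there: t:F, y:T. ✗
t: successors {t, u}; [](q | ~p) there: t:F, u:T. ✗
u: successors {v}; [](q | ~p) there: v:T. ✓
v: successors {w}; [](q | ~p) there: w:T. ✓
w: successors {x}; [](q | ~p) there: x:T. ✓
x: successors {y}; [](q | ~p) there: y:T. ✓
y: successors {z}; [](q | ~p) there: z:T. ✓
z: successors {z}; [](q | ~p) there: z:T. ✓

{u, v, w, x, y, z}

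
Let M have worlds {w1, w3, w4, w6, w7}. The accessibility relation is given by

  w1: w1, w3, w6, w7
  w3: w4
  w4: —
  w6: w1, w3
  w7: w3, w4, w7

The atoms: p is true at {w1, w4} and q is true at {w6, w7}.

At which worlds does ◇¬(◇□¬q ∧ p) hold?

w1: successors {w1, w3, w6, w7}; ¬(◇□¬q ∧ p) there: w1:F, w3:T, w6:T, w7:T. ✓
w3: successors {w4}; ¬(◇□¬q ∧ p) there: w4:T. ✓
w4: no successors, so ◇¬(◇□¬q ∧ p) fails. ✗
w6: successors {w1, w3}; ¬(◇□¬q ∧ p) there: w1:F, w3:T. ✓
w7: successors {w3, w4, w7}; ¬(◇□¬q ∧ p) there: w3:T, w4:T, w7:T. ✓

{w1, w3, w6, w7}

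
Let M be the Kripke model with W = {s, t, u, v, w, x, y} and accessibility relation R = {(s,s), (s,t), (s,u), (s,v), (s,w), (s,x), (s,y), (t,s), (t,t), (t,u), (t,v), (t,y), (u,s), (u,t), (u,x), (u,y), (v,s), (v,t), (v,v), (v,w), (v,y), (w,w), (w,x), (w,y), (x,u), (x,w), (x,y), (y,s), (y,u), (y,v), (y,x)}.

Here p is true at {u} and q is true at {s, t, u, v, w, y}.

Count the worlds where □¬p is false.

4

s: successors {s, t, u, v, w, x, y}; ¬p there: s:T, t:T, u:F, v:T, w:T, x:T, y:T. ✗
t: successors {s, t, u, v, y}; ¬p there: s:T, t:T, u:F, v:T, y:T. ✗
u: successors {s, t, x, y}; ¬p there: s:T, t:T, x:T, y:T. ✓
v: successors {s, t, v, w, y}; ¬p there: s:T, t:T, v:T, w:T, y:T. ✓
w: successors {w, x, y}; ¬p there: w:T, x:T, y:T. ✓
x: successors {u, w, y}; ¬p there: u:F, w:T, y:T. ✗
y: successors {s, u, v, x}; ¬p there: s:T, u:F, v:T, x:T. ✗
Satisfying worlds: {u, v, w}.
So □¬p fails at the other 4 worlds.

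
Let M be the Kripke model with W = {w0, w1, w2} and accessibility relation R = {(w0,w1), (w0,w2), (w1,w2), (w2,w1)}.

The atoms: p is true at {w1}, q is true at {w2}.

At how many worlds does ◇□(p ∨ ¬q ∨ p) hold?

w0: successors {w1, w2}; □(p ∨ ¬q ∨ p) there: w1:F, w2:T. ✓
w1: successors {w2}; □(p ∨ ¬q ∨ p) there: w2:T. ✓
w2: successors {w1}; □(p ∨ ¬q ∨ p) there: w1:F. ✗
Satisfying worlds: {w0, w1}.

2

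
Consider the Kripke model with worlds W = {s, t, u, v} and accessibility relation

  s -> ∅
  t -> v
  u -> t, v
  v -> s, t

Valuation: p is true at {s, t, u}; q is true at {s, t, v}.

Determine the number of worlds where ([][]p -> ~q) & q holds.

1

s: [][]p -> ~q is F, q is T. ✗
t: [][]p -> ~q is F, q is T. ✗
u: [][]p -> ~q is T, q is F. ✗
v: [][]p -> ~q is T, q is T. ✓
Satisfying worlds: {v}.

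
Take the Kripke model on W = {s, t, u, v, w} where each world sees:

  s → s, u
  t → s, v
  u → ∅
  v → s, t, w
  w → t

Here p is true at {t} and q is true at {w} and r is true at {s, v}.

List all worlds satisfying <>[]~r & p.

∅

s: <>[]~r is T, p is F. ✗
t: <>[]~r is F, p is T. ✗
u: <>[]~r is F, p is F. ✗
v: <>[]~r is T, p is F. ✗
w: <>[]~r is F, p is F. ✗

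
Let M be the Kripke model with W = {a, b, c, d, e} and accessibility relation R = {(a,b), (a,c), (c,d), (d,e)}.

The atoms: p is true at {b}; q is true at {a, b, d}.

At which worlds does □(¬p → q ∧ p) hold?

{b, e}

a: successors {b, c}; ¬p → q ∧ p there: b:T, c:F. ✗
b: no successors, so □(¬p → q ∧ p) holds vacuously. ✓
c: successors {d}; ¬p → q ∧ p there: d:F. ✗
d: successors {e}; ¬p → q ∧ p there: e:F. ✗
e: no successors, so □(¬p → q ∧ p) holds vacuously. ✓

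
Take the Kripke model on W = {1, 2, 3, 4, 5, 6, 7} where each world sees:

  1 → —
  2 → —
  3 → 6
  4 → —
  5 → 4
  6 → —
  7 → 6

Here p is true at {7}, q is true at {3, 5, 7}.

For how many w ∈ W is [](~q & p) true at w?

1: no successors, so [](~q & p) holds vacuously. ✓
2: no successors, so [](~q & p) holds vacuously. ✓
3: successors {6}; ~q & p there: 6:F. ✗
4: no successors, so [](~q & p) holds vacuously. ✓
5: successors {4}; ~q & p there: 4:F. ✗
6: no successors, so [](~q & p) holds vacuously. ✓
7: successors {6}; ~q & p there: 6:F. ✗
Satisfying worlds: {1, 2, 4, 6}.

4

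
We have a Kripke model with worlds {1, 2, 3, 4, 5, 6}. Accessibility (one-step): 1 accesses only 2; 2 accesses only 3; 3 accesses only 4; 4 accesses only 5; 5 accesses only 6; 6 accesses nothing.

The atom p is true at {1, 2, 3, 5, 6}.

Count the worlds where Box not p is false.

1: successors {2}; not p there: 2:F. ✗
2: successors {3}; not p there: 3:F. ✗
3: successors {4}; not p there: 4:T. ✓
4: successors {5}; not p there: 5:F. ✗
5: successors {6}; not p there: 6:F. ✗
6: no successors, so Box not p holds vacuously. ✓
Satisfying worlds: {3, 6}.
So Box not p fails at the other 4 worlds.

4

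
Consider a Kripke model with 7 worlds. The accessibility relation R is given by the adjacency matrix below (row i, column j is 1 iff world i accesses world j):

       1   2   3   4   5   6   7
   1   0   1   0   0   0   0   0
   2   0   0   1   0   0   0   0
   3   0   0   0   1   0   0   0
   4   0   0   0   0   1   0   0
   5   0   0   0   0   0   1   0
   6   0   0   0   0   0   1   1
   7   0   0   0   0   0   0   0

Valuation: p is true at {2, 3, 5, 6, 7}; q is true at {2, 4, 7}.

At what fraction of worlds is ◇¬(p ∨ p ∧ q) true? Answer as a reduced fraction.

1/7

1: successors {2}; ¬(p ∨ p ∧ q) there: 2:F. ✗
2: successors {3}; ¬(p ∨ p ∧ q) there: 3:F. ✗
3: successors {4}; ¬(p ∨ p ∧ q) there: 4:T. ✓
4: successors {5}; ¬(p ∨ p ∧ q) there: 5:F. ✗
5: successors {6}; ¬(p ∨ p ∧ q) there: 6:F. ✗
6: successors {6, 7}; ¬(p ∨ p ∧ q) there: 6:F, 7:F. ✗
7: no successors, so ◇¬(p ∨ p ∧ q) fails. ✗
That's 1 of 7 worlds, so 1/7.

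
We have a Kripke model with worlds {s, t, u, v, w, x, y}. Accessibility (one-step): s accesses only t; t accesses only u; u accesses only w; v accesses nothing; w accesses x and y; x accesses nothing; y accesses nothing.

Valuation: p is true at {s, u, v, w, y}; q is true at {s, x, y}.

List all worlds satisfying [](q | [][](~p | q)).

s: successors {t}; q | [][](~p | q) there: t:F. ✗
t: successors {u}; q | [][](~p | q) there: u:T. ✓
u: successors {w}; q | [][](~p | q) there: w:T. ✓
v: no successors, so [](q | [][](~p | q)) holds vacuously. ✓
w: successors {x, y}; q | [][](~p | q) there: x:T, y:T. ✓
x: no successors, so [](q | [][](~p | q)) holds vacuously. ✓
y: no successors, so [](q | [][](~p | q)) holds vacuously. ✓

{t, u, v, w, x, y}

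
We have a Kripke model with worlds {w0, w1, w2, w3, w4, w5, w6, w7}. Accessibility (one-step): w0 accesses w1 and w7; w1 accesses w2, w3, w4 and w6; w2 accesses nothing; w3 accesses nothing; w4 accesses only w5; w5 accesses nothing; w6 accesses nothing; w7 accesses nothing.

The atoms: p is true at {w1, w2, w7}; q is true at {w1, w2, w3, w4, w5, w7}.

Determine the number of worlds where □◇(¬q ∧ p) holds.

5

w0: successors {w1, w7}; ◇(¬q ∧ p) there: w1:F, w7:F. ✗
w1: successors {w2, w3, w4, w6}; ◇(¬q ∧ p) there: w2:F, w3:F, w4:F, w6:F. ✗
w2: no successors, so □◇(¬q ∧ p) holds vacuously. ✓
w3: no successors, so □◇(¬q ∧ p) holds vacuously. ✓
w4: successors {w5}; ◇(¬q ∧ p) there: w5:F. ✗
w5: no successors, so □◇(¬q ∧ p) holds vacuously. ✓
w6: no successors, so □◇(¬q ∧ p) holds vacuously. ✓
w7: no successors, so □◇(¬q ∧ p) holds vacuously. ✓
Satisfying worlds: {w2, w3, w5, w6, w7}.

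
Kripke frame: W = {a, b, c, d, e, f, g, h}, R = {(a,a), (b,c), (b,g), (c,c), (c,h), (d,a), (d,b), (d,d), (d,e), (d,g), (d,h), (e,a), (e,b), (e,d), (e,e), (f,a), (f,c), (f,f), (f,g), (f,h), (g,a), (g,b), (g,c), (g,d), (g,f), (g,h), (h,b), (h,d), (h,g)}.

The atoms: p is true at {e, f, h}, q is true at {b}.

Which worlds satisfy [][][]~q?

{a}

a: successors {a}; [][]~q there: a:T. ✓
b: successors {c, g}; [][]~q there: c:F, g:F. ✗
c: successors {c, h}; [][]~q there: c:F, h:F. ✗
d: successors {a, b, d, e, g, h}; [][]~q there: a:T, b:F, d:F, e:F, g:F, h:F. ✗
e: successors {a, b, d, e}; [][]~q there: a:T, b:F, d:F, e:F. ✗
f: successors {a, c, f, g, h}; [][]~q there: a:T, c:F, f:F, g:F, h:F. ✗
g: successors {a, b, c, d, f, h}; [][]~q there: a:T, b:F, c:F, d:F, f:F, h:F. ✗
h: successors {b, d, g}; [][]~q there: b:F, d:F, g:F. ✗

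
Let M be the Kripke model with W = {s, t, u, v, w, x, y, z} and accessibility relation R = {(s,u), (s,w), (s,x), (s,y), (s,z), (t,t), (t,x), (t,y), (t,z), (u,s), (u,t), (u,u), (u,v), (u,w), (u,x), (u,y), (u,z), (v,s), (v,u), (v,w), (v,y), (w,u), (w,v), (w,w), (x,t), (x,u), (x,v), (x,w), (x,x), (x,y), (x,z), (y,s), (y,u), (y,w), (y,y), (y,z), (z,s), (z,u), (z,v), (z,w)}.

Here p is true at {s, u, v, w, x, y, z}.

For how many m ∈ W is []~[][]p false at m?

s: successors {u, w, x, y, z}; ~[][]p there: u:T, w:T, x:T, y:T, z:T. ✓
t: successors {t, x, y, z}; ~[][]p there: t:T, x:T, y:T, z:T. ✓
u: successors {s, t, u, v, w, x, y, z}; ~[][]p there: s:T, t:T, u:T, v:T, w:T, x:T, y:T, z:T. ✓
v: successors {s, u, w, y}; ~[][]p there: s:T, u:T, w:T, y:T. ✓
w: successors {u, v, w}; ~[][]p there: u:T, v:T, w:T. ✓
x: successors {t, u, v, w, x, y, z}; ~[][]p there: t:T, u:T, v:T, w:T, x:T, y:T, z:T. ✓
y: successors {s, u, w, y, z}; ~[][]p there: s:T, u:T, w:T, y:T, z:T. ✓
z: successors {s, u, v, w}; ~[][]p there: s:T, u:T, v:T, w:T. ✓
Satisfying worlds: {s, t, u, v, w, x, y, z}.
So []~[][]p fails at the other 0 worlds.

0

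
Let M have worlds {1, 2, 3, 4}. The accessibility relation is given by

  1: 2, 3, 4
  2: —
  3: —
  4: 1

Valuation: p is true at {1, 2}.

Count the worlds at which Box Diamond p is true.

3

1: successors {2, 3, 4}; Diamond p there: 2:F, 3:F, 4:T. ✗
2: no successors, so Box Diamond p holds vacuously. ✓
3: no successors, so Box Diamond p holds vacuously. ✓
4: successors {1}; Diamond p there: 1:T. ✓
Satisfying worlds: {2, 3, 4}.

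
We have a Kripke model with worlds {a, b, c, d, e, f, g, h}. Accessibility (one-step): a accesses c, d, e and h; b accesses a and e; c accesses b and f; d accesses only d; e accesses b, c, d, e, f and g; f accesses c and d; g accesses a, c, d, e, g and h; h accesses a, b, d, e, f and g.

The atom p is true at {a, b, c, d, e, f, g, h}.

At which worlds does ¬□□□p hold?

a: □□□p is T. ✗
b: □□□p is T. ✗
c: □□□p is T. ✗
d: □□□p is T. ✗
e: □□□p is T. ✗
f: □□□p is T. ✗
g: □□□p is T. ✗
h: □□□p is T. ✗

∅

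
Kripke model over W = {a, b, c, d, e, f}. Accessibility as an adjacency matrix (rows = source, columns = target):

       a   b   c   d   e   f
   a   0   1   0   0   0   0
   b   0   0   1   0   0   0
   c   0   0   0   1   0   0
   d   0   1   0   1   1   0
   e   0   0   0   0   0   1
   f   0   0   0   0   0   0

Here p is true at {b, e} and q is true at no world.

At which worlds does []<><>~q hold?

a: successors {b}; <><>~q there: b:T. ✓
b: successors {c}; <><>~q there: c:T. ✓
c: successors {d}; <><>~q there: d:T. ✓
d: successors {b, d, e}; <><>~q there: b:T, d:T, e:F. ✗
e: successors {f}; <><>~q there: f:F. ✗
f: no successors, so []<><>~q holds vacuously. ✓

{a, b, c, f}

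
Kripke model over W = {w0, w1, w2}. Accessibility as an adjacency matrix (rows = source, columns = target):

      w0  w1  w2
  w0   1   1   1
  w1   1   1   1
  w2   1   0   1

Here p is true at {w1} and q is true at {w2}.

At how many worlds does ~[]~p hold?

w0: []~p is F. ✓
w1: []~p is F. ✓
w2: []~p is T. ✗
Satisfying worlds: {w0, w1}.

2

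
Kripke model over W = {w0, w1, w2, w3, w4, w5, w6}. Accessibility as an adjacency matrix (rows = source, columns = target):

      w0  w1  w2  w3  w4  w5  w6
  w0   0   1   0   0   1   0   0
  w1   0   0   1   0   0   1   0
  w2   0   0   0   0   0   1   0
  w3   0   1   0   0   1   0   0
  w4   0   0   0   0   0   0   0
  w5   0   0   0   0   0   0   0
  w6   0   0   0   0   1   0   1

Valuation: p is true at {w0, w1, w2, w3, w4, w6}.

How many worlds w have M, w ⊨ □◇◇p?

2

w0: successors {w1, w4}; ◇◇p there: w1:F, w4:F. ✗
w1: successors {w2, w5}; ◇◇p there: w2:F, w5:F. ✗
w2: successors {w5}; ◇◇p there: w5:F. ✗
w3: successors {w1, w4}; ◇◇p there: w1:F, w4:F. ✗
w4: no successors, so □◇◇p holds vacuously. ✓
w5: no successors, so □◇◇p holds vacuously. ✓
w6: successors {w4, w6}; ◇◇p there: w4:F, w6:T. ✗
Satisfying worlds: {w4, w5}.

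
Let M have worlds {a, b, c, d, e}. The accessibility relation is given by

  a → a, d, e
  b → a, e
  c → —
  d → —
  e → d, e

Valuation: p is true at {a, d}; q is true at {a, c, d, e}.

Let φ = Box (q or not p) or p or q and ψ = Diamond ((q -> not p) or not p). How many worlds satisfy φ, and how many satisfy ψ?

5 and 3

For Box (q or not p) or p or q:
a: Box (q or not p) is T, p or q is T. ✓
b: Box (q or not p) is T, p or q is F. ✓
c: Box (q or not p) is T, p or q is T. ✓
d: Box (q or not p) is T, p or q is T. ✓
e: Box (q or not p) is T, p or q is T. ✓
— 5 worlds.
For Diamond ((q -> not p) or not p):
a: successors {a, d, e}; (q -> not p) or not p there: a:F, d:F, e:T. ✓
b: successors {a, e}; (q -> not p) or not p there: a:F, e:T. ✓
c: no successors, so Diamond ((q -> not p) or not p) fails. ✗
d: no successors, so Diamond ((q -> not p) or not p) fails. ✗
e: successors {d, e}; (q -> not p) or not p there: d:F, e:T. ✓
— 3 worlds.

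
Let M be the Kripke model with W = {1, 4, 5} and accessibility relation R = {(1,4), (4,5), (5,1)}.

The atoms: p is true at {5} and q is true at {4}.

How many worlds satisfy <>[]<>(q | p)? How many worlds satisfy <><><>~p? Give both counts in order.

2 and 2

For <>[]<>(q | p):
1: successors {4}; []<>(q | p) there: 4:F. ✗
4: successors {5}; []<>(q | p) there: 5:T. ✓
5: successors {1}; []<>(q | p) there: 1:T. ✓
— 2 worlds.
For <><><>~p:
1: successors {4}; <><>~p there: 4:T. ✓
4: successors {5}; <><>~p there: 5:T. ✓
5: successors {1}; <><>~p there: 1:F. ✗
— 2 worlds.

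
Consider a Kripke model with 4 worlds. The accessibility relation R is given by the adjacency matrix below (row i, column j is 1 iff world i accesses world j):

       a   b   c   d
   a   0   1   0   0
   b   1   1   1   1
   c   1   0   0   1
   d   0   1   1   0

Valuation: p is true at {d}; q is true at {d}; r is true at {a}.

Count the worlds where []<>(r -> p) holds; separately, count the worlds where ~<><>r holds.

4 and 1

For []<>(r -> p):
a: successors {b}; <>(r -> p) there: b:T. ✓
b: successors {a, b, c, d}; <>(r -> p) there: a:T, b:T, c:T, d:T. ✓
c: successors {a, d}; <>(r -> p) there: a:T, d:T. ✓
d: successors {b, c}; <>(r -> p) there: b:T, c:T. ✓
— 4 worlds.
For ~<><>r:
a: <><>r is T. ✗
b: <><>r is T. ✗
c: <><>r is F. ✓
d: <><>r is T. ✗
— 1 world.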